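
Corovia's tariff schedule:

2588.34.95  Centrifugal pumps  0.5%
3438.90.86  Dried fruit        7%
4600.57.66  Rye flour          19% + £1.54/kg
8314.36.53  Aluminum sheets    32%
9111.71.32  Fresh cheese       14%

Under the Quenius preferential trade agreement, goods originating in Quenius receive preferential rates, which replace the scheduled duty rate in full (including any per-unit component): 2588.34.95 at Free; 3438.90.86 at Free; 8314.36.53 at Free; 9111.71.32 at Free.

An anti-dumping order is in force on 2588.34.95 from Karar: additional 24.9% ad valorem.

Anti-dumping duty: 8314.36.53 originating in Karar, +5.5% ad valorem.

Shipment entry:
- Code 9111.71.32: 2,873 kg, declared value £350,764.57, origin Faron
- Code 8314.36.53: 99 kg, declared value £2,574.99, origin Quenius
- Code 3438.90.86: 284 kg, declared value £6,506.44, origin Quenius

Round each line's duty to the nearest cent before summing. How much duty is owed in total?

Line 1 (9111.71.32, Faron, 2,873 kg, £350,764.57):
Base rate for 9111.71.32 is 14%.
9111.71.32 has an FTA preferential rate, but origin Faron is not Quenius; base rate stands.
Duty = £350,764.57 × 14% = £49,107.04.
Line 2 (8314.36.53, Quenius, 99 kg, £2,574.99):
Base rate for 8314.36.53 is 32%.
Origin Quenius qualifies under the Corovia–Quenius agreement and 8314.36.53 is covered: preferential rate Free applies instead.
The additional-duty order on 8314.36.53 targets Karar, not Quenius; it does not apply.
Duty = £2,574.99 × 0% = £0.00.
Line 3 (3438.90.86, Quenius, 284 kg, £6,506.44):
Base rate for 3438.90.86 is 7%.
Origin Quenius qualifies under the Corovia–Quenius agreement and 3438.90.86 is covered: preferential rate Free applies instead.
Duty = £6,506.44 × 0% = £0.00.
Total = £49,107.04 + £0.00 + £0.00 = £49,107.04.

£49,107.04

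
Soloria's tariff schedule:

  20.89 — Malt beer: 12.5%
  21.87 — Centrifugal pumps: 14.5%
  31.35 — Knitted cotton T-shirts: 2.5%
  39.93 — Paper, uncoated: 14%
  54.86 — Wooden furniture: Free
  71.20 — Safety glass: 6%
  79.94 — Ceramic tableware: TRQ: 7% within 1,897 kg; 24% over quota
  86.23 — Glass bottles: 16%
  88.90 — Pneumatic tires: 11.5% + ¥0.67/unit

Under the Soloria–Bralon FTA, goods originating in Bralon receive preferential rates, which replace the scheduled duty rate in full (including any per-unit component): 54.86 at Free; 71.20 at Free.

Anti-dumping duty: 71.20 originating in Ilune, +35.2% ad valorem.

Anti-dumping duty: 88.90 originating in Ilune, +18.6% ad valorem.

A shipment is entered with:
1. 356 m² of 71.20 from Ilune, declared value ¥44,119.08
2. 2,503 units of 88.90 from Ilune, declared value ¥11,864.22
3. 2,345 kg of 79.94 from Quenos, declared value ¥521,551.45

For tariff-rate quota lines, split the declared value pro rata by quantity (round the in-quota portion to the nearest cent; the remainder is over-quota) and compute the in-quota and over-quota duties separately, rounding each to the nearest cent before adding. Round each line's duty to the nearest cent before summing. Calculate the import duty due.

¥76,872.54

Line 1 (71.20, Ilune, 356 m², ¥44,119.08):
Base rate for 71.20 is 6%.
71.20 has an FTA preferential rate, but origin Ilune is not Bralon; base rate stands.
Additional duty on 71.20 from Ilune: +35.2%. Applied ad valorem rate: 6% + 35.2% = 41.2%.
Duty = ¥44,119.08 × 41.2% = ¥18,177.06.
Line 2 (88.90, Ilune, 2,503 units, ¥11,864.22):
Base rate for 88.90 is 11.5% + ¥0.67/unit.
Additional duty on 88.90 from Ilune: +18.6%. Applied ad valorem rate: 11.5% + 18.6% = 30.1%.
Duty = ¥11,864.22 × 30.1% + 2,503 × ¥0.67 = ¥5,248.14.
Line 3 (79.94, Quenos, 2,345 kg, ¥521,551.45):
Code 79.94 is under a tariff-rate quota (threshold 1,897 kg). In-quota: 1,897 kg at 7%; over-quota: 448 kg at 24%.
Pro-rata value split: in-quota = ¥521,551.45 × 1,897/2,345 = ¥421,911.77; over-quota = ¥521,551.45 − ¥421,911.77 = ¥99,639.68.
In-quota duty = ¥421,911.77 × 7% = ¥29,533.82. Over-quota duty = ¥99,639.68 × 24% = ¥23,913.52.
Line duty = ¥29,533.82 + ¥23,913.52 = ¥53,447.34.
Total = ¥18,177.06 + ¥5,248.14 + ¥53,447.34 = ¥76,872.54.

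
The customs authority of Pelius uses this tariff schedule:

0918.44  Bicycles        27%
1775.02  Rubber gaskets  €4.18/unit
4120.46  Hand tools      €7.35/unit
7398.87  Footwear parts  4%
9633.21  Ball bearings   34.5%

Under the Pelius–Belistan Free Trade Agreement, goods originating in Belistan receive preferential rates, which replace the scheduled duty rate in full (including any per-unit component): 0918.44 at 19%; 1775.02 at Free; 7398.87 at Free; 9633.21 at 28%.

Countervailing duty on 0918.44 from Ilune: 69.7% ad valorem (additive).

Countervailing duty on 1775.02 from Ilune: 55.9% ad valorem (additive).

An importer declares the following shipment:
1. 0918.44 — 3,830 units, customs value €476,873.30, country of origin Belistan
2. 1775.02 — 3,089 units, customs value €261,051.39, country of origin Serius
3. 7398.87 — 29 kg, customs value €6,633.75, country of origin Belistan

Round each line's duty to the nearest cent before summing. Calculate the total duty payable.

€103,517.95

Line 1 (0918.44, Belistan, 3,830 units, €476,873.30):
Base rate for 0918.44 is 27%.
Origin Belistan qualifies under the Pelius–Belistan agreement and 0918.44 is covered: preferential rate 19% applies instead.
The additional-duty order on 0918.44 targets Ilune, not Belistan; it does not apply.
Duty = €476,873.30 × 19% = €90,605.93.
Line 2 (1775.02, Serius, 3,089 units, €261,051.39):
Base rate for 1775.02 is €4.18/unit.
1775.02 has an FTA preferential rate, but origin Serius is not Belistan; base rate stands.
The additional-duty order on 1775.02 targets Ilune, not Serius; it does not apply.
Duty = 3,089 × €4.18 = €12,912.02.
Line 3 (7398.87, Belistan, 29 kg, €6,633.75):
Base rate for 7398.87 is 4%.
Origin Belistan qualifies under the Pelius–Belistan agreement and 7398.87 is covered: preferential rate Free applies instead.
Duty = €6,633.75 × 0% = €0.00.
Total = €90,605.93 + €12,912.02 + €0.00 = €103,517.95.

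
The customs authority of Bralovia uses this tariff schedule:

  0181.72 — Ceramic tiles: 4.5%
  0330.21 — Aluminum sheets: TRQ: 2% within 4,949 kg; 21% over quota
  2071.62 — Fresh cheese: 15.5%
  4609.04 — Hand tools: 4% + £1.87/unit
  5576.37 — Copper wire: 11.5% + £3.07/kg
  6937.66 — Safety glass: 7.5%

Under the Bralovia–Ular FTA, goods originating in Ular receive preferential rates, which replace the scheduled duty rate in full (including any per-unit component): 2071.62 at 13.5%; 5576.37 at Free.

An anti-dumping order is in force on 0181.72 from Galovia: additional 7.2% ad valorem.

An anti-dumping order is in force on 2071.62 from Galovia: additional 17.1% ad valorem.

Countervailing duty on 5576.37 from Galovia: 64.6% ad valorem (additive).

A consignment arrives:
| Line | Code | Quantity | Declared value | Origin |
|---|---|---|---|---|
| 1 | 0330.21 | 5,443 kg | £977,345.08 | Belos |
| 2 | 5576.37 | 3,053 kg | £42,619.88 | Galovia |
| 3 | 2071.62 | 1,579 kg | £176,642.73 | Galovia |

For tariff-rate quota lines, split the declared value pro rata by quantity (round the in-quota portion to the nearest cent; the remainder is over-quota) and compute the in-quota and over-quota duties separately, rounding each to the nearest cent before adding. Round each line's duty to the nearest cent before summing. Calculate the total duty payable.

Line 1 (0330.21, Belos, 5,443 kg, £977,345.08):
Code 0330.21 is under a tariff-rate quota (threshold 4,949 kg). In-quota: 4,949 kg at 2%; over-quota: 494 kg at 21%.
Pro-rata value split: in-quota = £977,345.08 × 4,949/5,443 = £888,642.44; over-quota = £977,345.08 − £888,642.44 = £88,702.64.
In-quota duty = £888,642.44 × 2% = £17,772.85. Over-quota duty = £88,702.64 × 21% = £18,627.55.
Line duty = £17,772.85 + £18,627.55 = £36,400.40.
Line 2 (5576.37, Galovia, 3,053 kg, £42,619.88):
Base rate for 5576.37 is 11.5% + £3.07/kg.
5576.37 has an FTA preferential rate, but origin Galovia is not Ular; base rate stands.
Additional duty on 5576.37 from Galovia: +64.6%. Applied ad valorem rate: 11.5% + 64.6% = 76.1%.
Duty = £42,619.88 × 76.1% + 3,053 × £3.07 = £41,806.44.
Line 3 (2071.62, Galovia, 1,579 kg, £176,642.73):
Base rate for 2071.62 is 15.5%.
2071.62 has an FTA preferential rate, but origin Galovia is not Ular; base rate stands.
Additional duty on 2071.62 from Galovia: +17.1%. Applied ad valorem rate: 15.5% + 17.1% = 32.6%.
Duty = £176,642.73 × 32.6% = £57,585.53.
Total = £36,400.40 + £41,806.44 + £57,585.53 = £135,792.37.

£135,792.37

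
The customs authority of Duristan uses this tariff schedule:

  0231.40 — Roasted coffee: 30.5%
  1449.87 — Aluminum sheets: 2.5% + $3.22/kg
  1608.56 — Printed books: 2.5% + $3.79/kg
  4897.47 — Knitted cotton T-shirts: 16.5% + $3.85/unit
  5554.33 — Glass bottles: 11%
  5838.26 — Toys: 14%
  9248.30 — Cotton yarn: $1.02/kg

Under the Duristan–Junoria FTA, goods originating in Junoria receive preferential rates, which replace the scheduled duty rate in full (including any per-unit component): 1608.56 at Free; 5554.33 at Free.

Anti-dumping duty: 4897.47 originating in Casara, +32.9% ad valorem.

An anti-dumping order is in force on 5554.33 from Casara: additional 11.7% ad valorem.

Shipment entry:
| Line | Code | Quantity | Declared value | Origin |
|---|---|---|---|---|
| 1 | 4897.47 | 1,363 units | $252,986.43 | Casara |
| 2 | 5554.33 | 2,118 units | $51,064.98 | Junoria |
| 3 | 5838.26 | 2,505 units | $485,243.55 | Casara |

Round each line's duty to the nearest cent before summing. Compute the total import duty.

Line 1 (4897.47, Casara, 1,363 units, $252,986.43):
Base rate for 4897.47 is 16.5% + $3.85/unit.
Additional duty on 4897.47 from Casara: +32.9%. Applied ad valorem rate: 16.5% + 32.9% = 49.4%.
Duty = $252,986.43 × 49.4% + 1,363 × $3.85 = $130,222.85.
Line 2 (5554.33, Junoria, 2,118 units, $51,064.98):
Base rate for 5554.33 is 11%.
Origin Junoria qualifies under the Duristan–Junoria agreement and 5554.33 is covered: preferential rate Free applies instead.
The additional-duty order on 5554.33 targets Casara, not Junoria; it does not apply.
Duty = $51,064.98 × 0% = $0.00.
Line 3 (5838.26, Casara, 2,505 units, $485,243.55):
Base rate for 5838.26 is 14%.
Duty = $485,243.55 × 14% = $67,934.10.
Total = $130,222.85 + $0.00 + $67,934.10 = $198,156.95.

$198,156.95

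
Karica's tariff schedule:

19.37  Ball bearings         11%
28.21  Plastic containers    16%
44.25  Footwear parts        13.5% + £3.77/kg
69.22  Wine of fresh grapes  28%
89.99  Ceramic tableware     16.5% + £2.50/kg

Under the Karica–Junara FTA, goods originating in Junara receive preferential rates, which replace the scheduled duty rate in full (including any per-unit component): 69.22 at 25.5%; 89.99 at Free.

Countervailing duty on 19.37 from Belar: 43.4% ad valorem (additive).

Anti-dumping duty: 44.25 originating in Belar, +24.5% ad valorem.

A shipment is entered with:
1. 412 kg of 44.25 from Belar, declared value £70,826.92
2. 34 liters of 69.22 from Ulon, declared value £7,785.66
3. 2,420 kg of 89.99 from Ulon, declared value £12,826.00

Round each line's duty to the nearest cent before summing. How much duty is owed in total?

£38,813.74

Line 1 (44.25, Belar, 412 kg, £70,826.92):
Base rate for 44.25 is 13.5% + £3.77/kg.
Additional duty on 44.25 from Belar: +24.5%. Applied ad valorem rate: 13.5% + 24.5% = 38%.
Duty = £70,826.92 × 38% + 412 × £3.77 = £28,467.47.
Line 2 (69.22, Ulon, 34 liters, £7,785.66):
Base rate for 69.22 is 28%.
69.22 has an FTA preferential rate, but origin Ulon is not Junara; base rate stands.
Duty = £7,785.66 × 28% = £2,179.98.
Line 3 (89.99, Ulon, 2,420 kg, £12,826.00):
Base rate for 89.99 is 16.5% + £2.50/kg.
89.99 has an FTA preferential rate, but origin Ulon is not Junara; base rate stands.
Duty = £12,826.00 × 16.5% + 2,420 × £2.50 = £8,166.29.
Total = £28,467.47 + £2,179.98 + £8,166.29 = £38,813.74.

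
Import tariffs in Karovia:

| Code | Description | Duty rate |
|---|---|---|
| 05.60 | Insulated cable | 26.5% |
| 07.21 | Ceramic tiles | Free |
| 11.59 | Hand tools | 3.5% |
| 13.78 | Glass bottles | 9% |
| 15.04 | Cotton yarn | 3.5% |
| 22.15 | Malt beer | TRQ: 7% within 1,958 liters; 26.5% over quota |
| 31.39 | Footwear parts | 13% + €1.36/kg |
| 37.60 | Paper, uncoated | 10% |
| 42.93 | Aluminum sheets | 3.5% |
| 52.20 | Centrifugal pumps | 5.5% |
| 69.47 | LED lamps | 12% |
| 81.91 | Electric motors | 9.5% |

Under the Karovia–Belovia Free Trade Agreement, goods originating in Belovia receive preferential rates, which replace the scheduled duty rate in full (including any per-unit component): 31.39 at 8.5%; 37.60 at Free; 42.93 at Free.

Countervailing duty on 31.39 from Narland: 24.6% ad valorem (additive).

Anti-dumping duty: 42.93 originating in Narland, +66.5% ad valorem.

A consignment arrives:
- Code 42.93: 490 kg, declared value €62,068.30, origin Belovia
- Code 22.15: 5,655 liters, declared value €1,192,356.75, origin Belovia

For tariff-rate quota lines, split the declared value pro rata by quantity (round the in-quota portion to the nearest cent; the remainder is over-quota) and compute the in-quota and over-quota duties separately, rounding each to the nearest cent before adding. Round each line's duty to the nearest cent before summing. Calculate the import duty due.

Line 1 (42.93, Belovia, 490 kg, €62,068.30):
Base rate for 42.93 is 3.5%.
Origin Belovia qualifies under the Karovia–Belovia agreement and 42.93 is covered: preferential rate Free applies instead.
The additional-duty order on 42.93 targets Narland, not Belovia; it does not apply.
Duty = €62,068.30 × 0% = €0.00.
Line 2 (22.15, Belovia, 5,655 liters, €1,192,356.75):
Code 22.15 is under a tariff-rate quota (threshold 1,958 liters). In-quota: 1,958 liters at 7%; over-quota: 3,697 liters at 26.5%.
Pro-rata value split: in-quota = €1,192,356.75 × 1,958/5,655 = €412,844.30; over-quota = €1,192,356.75 − €412,844.30 = €779,512.45.
In-quota duty = €412,844.30 × 7% = €28,899.10. Over-quota duty = €779,512.45 × 26.5% = €206,570.80.
Line duty = €28,899.10 + €206,570.80 = €235,469.90.
Total = €0.00 + €235,469.90 = €235,469.90.

€235,469.90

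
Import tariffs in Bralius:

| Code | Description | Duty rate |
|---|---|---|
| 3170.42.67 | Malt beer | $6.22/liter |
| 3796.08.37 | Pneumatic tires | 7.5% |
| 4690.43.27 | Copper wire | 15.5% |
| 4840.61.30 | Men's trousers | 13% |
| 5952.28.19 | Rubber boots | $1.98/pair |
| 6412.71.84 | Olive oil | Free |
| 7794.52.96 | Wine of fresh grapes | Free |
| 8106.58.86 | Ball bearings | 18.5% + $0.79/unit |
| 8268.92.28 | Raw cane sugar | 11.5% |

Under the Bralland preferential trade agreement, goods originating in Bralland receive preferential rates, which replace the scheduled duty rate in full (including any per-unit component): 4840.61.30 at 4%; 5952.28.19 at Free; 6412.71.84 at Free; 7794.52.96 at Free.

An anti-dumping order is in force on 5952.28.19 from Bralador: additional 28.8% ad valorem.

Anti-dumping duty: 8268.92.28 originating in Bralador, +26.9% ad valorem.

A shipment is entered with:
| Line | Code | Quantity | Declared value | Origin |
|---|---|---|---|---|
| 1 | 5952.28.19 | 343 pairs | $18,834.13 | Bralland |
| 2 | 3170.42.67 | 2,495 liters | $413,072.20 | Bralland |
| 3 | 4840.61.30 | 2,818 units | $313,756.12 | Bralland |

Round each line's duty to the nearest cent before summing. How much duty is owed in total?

$28,069.14

Line 1 (5952.28.19, Bralland, 343 pairs, $18,834.13):
Base rate for 5952.28.19 is $1.98/pair.
Origin Bralland qualifies under the Bralius–Bralland agreement and 5952.28.19 is covered: preferential rate Free applies instead.
The additional-duty order on 5952.28.19 targets Bralador, not Bralland; it does not apply.
Duty = $18,834.13 × 0% = $0.00.
Line 2 (3170.42.67, Bralland, 2,495 liters, $413,072.20):
Base rate for 3170.42.67 is $6.22/liter.
Origin Bralland is the FTA partner but 3170.42.67 is not on the preference list; base rate stands.
Duty = 2,495 × $6.22 = $15,518.90.
Line 3 (4840.61.30, Bralland, 2,818 units, $313,756.12):
Base rate for 4840.61.30 is 13%.
Origin Bralland qualifies under the Bralius–Bralland agreement and 4840.61.30 is covered: preferential rate 4% applies instead.
Duty = $313,756.12 × 4% = $12,550.24.
Total = $0.00 + $15,518.90 + $12,550.24 = $28,069.14.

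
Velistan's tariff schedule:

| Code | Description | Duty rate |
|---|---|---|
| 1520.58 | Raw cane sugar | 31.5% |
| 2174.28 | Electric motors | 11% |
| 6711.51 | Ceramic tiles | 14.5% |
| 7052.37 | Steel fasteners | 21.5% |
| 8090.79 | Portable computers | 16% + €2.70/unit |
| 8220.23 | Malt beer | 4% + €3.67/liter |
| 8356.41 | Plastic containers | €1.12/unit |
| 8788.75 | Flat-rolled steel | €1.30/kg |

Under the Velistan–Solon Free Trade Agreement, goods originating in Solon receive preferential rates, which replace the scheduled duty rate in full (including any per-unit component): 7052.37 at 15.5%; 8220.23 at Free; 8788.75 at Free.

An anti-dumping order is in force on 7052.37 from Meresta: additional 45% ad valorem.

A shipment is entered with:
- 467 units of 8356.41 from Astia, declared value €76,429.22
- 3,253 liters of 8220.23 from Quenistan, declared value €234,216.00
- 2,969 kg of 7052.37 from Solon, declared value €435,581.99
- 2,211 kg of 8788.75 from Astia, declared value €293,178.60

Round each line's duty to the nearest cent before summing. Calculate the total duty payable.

€92,219.70

Line 1 (8356.41, Astia, 467 units, €76,429.22):
Base rate for 8356.41 is €1.12/unit.
Duty = 467 × €1.12 = €523.04.
Line 2 (8220.23, Quenistan, 3,253 liters, €234,216.00):
Base rate for 8220.23 is 4% + €3.67/liter.
8220.23 has an FTA preferential rate, but origin Quenistan is not Solon; base rate stands.
Duty = €234,216.00 × 4% + 3,253 × €3.67 = €21,307.15.
Line 3 (7052.37, Solon, 2,969 kg, €435,581.99):
Base rate for 7052.37 is 21.5%.
Origin Solon qualifies under the Velistan–Solon agreement and 7052.37 is covered: preferential rate 15.5% applies instead.
The additional-duty order on 7052.37 targets Meresta, not Solon; it does not apply.
Duty = €435,581.99 × 15.5% = €67,515.21.
Line 4 (8788.75, Astia, 2,211 kg, €293,178.60):
Base rate for 8788.75 is €1.30/kg.
8788.75 has an FTA preferential rate, but origin Astia is not Solon; base rate stands.
Duty = 2,211 × €1.30 = €2,874.30.
Total = €523.04 + €21,307.15 + €67,515.21 + €2,874.30 = €92,219.70.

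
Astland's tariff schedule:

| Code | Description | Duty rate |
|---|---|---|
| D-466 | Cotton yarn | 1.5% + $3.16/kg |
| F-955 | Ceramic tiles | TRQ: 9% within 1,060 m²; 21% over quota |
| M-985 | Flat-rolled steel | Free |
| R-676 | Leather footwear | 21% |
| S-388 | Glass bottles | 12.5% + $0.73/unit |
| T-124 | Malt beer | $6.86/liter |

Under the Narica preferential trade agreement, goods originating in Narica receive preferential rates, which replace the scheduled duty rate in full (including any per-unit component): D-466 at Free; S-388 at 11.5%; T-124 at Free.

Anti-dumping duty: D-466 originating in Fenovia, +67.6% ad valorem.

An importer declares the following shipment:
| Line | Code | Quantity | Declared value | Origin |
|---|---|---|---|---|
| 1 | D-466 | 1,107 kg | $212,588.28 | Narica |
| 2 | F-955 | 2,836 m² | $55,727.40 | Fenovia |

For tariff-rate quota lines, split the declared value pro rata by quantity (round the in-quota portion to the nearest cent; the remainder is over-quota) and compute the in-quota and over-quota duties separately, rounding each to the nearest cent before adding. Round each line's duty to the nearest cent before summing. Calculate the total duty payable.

$9,203.27

Line 1 (D-466, Narica, 1,107 kg, $212,588.28):
Base rate for D-466 is 1.5% + $3.16/kg.
Origin Narica qualifies under the Astland–Narica agreement and D-466 is covered: preferential rate Free applies instead.
The additional-duty order on D-466 targets Fenovia, not Narica; it does not apply.
Duty = $212,588.28 × 0% = $0.00.
Line 2 (F-955, Fenovia, 2,836 m², $55,727.40):
Code F-955 is under a tariff-rate quota (threshold 1,060 m²). In-quota: 1,060 m² at 9%; over-quota: 1,776 m² at 21%.
Pro-rata value split: in-quota = $55,727.40 × 1,060/2,836 = $20,829.00; over-quota = $55,727.40 − $20,829.00 = $34,898.40.
In-quota duty = $20,829.00 × 9% = $1,874.61. Over-quota duty = $34,898.40 × 21% = $7,328.66.
Line duty = $1,874.61 + $7,328.66 = $9,203.27.
Total = $0.00 + $9,203.27 = $9,203.27.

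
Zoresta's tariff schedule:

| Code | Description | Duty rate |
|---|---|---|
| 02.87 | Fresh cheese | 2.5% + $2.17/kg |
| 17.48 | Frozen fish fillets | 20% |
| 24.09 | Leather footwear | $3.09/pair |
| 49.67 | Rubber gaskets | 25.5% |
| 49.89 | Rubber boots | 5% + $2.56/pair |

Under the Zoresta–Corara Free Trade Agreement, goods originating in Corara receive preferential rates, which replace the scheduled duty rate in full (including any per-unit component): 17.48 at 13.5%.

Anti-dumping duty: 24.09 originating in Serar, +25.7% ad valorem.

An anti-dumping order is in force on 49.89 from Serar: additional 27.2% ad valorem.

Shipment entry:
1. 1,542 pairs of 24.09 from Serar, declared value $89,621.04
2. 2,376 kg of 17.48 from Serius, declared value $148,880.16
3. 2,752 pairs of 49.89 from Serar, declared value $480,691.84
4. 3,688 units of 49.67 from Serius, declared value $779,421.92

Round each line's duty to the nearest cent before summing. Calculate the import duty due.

$418,153.90

Line 1 (24.09, Serar, 1,542 pairs, $89,621.04):
Base rate for 24.09 is $3.09/pair.
Additional duty on 24.09 from Serar: +25.7% ad valorem. Applied ad valorem rate = 25.7%.
Duty = $89,621.04 × 25.7% + 1,542 × $3.09 = $27,797.39.
Line 2 (17.48, Serius, 2,376 kg, $148,880.16):
Base rate for 17.48 is 20%.
17.48 has an FTA preferential rate, but origin Serius is not Corara; base rate stands.
Duty = $148,880.16 × 20% = $29,776.03.
Line 3 (49.89, Serar, 2,752 pairs, $480,691.84):
Base rate for 49.89 is 5% + $2.56/pair.
Additional duty on 49.89 from Serar: +27.2%. Applied ad valorem rate: 5% + 27.2% = 32.2%.
Duty = $480,691.84 × 32.2% + 2,752 × $2.56 = $161,827.89.
Line 4 (49.67, Serius, 3,688 units, $779,421.92):
Base rate for 49.67 is 25.5%.
Duty = $779,421.92 × 25.5% = $198,752.59.
Total = $27,797.39 + $29,776.03 + $161,827.89 + $198,752.59 = $418,153.90.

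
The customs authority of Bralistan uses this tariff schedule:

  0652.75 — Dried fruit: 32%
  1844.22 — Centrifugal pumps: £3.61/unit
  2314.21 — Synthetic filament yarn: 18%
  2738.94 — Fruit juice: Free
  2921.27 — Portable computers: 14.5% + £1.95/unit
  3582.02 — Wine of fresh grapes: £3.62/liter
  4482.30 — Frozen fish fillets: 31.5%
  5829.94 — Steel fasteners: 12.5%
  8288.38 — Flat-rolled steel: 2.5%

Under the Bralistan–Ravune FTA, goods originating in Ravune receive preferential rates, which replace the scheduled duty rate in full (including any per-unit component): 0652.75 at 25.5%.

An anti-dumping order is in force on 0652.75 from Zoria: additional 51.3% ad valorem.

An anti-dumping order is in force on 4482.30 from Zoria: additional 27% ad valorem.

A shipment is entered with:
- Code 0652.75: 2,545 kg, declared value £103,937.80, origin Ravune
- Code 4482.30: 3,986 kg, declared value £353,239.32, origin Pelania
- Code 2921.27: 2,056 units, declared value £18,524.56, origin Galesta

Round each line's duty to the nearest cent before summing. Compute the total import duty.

£144,469.79

Line 1 (0652.75, Ravune, 2,545 kg, £103,937.80):
Base rate for 0652.75 is 32%.
Origin Ravune qualifies under the Bralistan–Ravune agreement and 0652.75 is covered: preferential rate 25.5% applies instead.
The additional-duty order on 0652.75 targets Zoria, not Ravune; it does not apply.
Duty = £103,937.80 × 25.5% = £26,504.14.
Line 2 (4482.30, Pelania, 3,986 kg, £353,239.32):
Base rate for 4482.30 is 31.5%.
The additional-duty order on 4482.30 targets Zoria, not Pelania; it does not apply.
Duty = £353,239.32 × 31.5% = £111,270.39.
Line 3 (2921.27, Galesta, 2,056 units, £18,524.56):
Base rate for 2921.27 is 14.5% + £1.95/unit.
Duty = £18,524.56 × 14.5% + 2,056 × £1.95 = £6,695.26.
Total = £26,504.14 + £111,270.39 + £6,695.26 = £144,469.79.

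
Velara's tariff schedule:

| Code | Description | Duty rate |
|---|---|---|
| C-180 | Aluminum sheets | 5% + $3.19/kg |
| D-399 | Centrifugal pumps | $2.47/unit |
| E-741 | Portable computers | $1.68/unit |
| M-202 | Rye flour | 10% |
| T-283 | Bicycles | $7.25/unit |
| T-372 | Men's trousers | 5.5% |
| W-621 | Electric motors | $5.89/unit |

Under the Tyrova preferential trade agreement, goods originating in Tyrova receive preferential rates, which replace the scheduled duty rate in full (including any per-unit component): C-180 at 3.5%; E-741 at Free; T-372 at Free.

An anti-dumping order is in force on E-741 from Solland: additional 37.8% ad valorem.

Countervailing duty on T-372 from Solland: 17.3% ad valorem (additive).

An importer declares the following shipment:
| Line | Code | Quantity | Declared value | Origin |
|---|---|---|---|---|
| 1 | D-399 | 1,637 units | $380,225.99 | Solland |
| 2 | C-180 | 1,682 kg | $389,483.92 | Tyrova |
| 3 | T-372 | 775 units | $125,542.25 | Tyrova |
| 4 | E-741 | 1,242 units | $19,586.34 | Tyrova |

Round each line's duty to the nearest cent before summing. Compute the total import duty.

Line 1 (D-399, Solland, 1,637 units, $380,225.99):
Base rate for D-399 is $2.47/unit.
Duty = 1,637 × $2.47 = $4,043.39.
Line 2 (C-180, Tyrova, 1,682 kg, $389,483.92):
Base rate for C-180 is 5% + $3.19/kg.
Origin Tyrova qualifies under the Velara–Tyrova agreement and C-180 is covered: preferential rate 3.5% applies instead.
Duty = $389,483.92 × 3.5% = $13,631.94.
Line 3 (T-372, Tyrova, 775 units, $125,542.25):
Base rate for T-372 is 5.5%.
Origin Tyrova qualifies under the Velara–Tyrova agreement and T-372 is covered: preferential rate Free applies instead.
The additional-duty order on T-372 targets Solland, not Tyrova; it does not apply.
Duty = $125,542.25 × 0% = $0.00.
Line 4 (E-741, Tyrova, 1,242 units, $19,586.34):
Base rate for E-741 is $1.68/unit.
Origin Tyrova qualifies under the Velara–Tyrova agreement and E-741 is covered: preferential rate Free applies instead.
The additional-duty order on E-741 targets Solland, not Tyrova; it does not apply.
Duty = $19,586.34 × 0% = $0.00.
Total = $4,043.39 + $13,631.94 + $0.00 + $0.00 = $17,675.33.

$17,675.33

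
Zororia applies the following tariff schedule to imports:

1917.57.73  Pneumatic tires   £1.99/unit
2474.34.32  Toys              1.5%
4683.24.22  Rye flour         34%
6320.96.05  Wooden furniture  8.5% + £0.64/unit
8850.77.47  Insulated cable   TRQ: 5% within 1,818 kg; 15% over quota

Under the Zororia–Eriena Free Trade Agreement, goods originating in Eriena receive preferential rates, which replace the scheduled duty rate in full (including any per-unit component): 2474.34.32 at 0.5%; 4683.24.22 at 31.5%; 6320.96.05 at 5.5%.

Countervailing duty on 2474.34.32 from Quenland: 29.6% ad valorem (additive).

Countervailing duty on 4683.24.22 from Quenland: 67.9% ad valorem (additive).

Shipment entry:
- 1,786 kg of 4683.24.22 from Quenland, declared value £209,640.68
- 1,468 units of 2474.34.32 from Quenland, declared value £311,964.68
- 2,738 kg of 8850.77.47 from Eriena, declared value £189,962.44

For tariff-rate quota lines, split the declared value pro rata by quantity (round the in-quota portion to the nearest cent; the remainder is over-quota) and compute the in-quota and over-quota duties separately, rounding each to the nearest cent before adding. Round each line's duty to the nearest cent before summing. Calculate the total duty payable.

£326,525.95

Line 1 (4683.24.22, Quenland, 1,786 kg, £209,640.68):
Base rate for 4683.24.22 is 34%.
4683.24.22 has an FTA preferential rate, but origin Quenland is not Eriena; base rate stands.
Additional duty on 4683.24.22 from Quenland: +67.9%. Applied ad valorem rate: 34% + 67.9% = 101.9%.
Duty = £209,640.68 × 101.9% = £213,623.85.
Line 2 (2474.34.32, Quenland, 1,468 units, £311,964.68):
Base rate for 2474.34.32 is 1.5%.
2474.34.32 has an FTA preferential rate, but origin Quenland is not Eriena; base rate stands.
Additional duty on 2474.34.32 from Quenland: +29.6%. Applied ad valorem rate: 1.5% + 29.6% = 31.1%.
Duty = £311,964.68 × 31.1% = £97,021.02.
Line 3 (8850.77.47, Eriena, 2,738 kg, £189,962.44):
Code 8850.77.47 is under a tariff-rate quota (threshold 1,818 kg). In-quota: 1,818 kg at 5%; over-quota: 920 kg at 15%.
Pro-rata value split: in-quota = £189,962.44 × 1,818/2,738 = £126,132.84; over-quota = £189,962.44 − £126,132.84 = £63,829.60.
In-quota duty = £126,132.84 × 5% = £6,306.64. Over-quota duty = £63,829.60 × 15% = £9,574.44.
Line duty = £6,306.64 + £9,574.44 = £15,881.08.
Total = £213,623.85 + £97,021.02 + £15,881.08 = £326,525.95.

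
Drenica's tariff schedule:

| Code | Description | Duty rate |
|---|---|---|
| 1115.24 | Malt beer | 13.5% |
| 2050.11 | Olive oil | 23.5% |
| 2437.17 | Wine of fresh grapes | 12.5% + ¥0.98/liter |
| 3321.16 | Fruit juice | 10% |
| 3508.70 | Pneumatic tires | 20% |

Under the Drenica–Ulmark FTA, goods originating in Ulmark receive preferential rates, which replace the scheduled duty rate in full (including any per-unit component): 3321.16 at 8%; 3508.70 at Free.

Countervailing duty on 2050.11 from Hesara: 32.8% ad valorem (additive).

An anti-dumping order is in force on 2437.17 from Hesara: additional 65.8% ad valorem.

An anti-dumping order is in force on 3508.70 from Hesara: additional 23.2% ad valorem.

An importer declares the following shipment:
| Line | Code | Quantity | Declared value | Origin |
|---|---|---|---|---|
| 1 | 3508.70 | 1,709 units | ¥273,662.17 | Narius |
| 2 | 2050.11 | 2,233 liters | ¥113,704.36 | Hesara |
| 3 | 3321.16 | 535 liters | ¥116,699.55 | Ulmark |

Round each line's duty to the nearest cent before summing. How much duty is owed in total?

¥128,083.94

Line 1 (3508.70, Narius, 1,709 units, ¥273,662.17):
Base rate for 3508.70 is 20%.
3508.70 has an FTA preferential rate, but origin Narius is not Ulmark; base rate stands.
The additional-duty order on 3508.70 targets Hesara, not Narius; it does not apply.
Duty = ¥273,662.17 × 20% = ¥54,732.43.
Line 2 (2050.11, Hesara, 2,233 liters, ¥113,704.36):
Base rate for 2050.11 is 23.5%.
Additional duty on 2050.11 from Hesara: +32.8%. Applied ad valorem rate: 23.5% + 32.8% = 56.3%.
Duty = ¥113,704.36 × 56.3% = ¥64,015.55.
Line 3 (3321.16, Ulmark, 535 liters, ¥116,699.55):
Base rate for 3321.16 is 10%.
Origin Ulmark qualifies under the Drenica–Ulmark agreement and 3321.16 is covered: preferential rate 8% applies instead.
Duty = ¥116,699.55 × 8% = ¥9,335.96.
Total = ¥54,732.43 + ¥64,015.55 + ¥9,335.96 = ¥128,083.94.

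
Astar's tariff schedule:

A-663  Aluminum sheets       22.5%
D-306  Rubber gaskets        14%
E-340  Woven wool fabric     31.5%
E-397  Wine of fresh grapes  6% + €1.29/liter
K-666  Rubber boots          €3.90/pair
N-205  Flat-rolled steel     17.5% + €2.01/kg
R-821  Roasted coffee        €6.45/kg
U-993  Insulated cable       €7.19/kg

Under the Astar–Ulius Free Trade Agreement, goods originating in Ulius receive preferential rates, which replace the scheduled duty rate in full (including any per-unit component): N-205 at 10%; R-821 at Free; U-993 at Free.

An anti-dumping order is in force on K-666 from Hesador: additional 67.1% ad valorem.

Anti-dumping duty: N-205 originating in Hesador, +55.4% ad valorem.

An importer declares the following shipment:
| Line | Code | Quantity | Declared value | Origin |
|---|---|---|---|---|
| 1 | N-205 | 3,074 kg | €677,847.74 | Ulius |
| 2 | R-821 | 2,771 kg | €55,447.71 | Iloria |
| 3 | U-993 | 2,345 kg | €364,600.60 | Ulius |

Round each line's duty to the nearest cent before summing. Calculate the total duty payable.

Line 1 (N-205, Ulius, 3,074 kg, €677,847.74):
Base rate for N-205 is 17.5% + €2.01/kg.
Origin Ulius qualifies under the Astar–Ulius agreement and N-205 is covered: preferential rate 10% applies instead.
The additional-duty order on N-205 targets Hesador, not Ulius; it does not apply.
Duty = €677,847.74 × 10% = €67,784.77.
Line 2 (R-821, Iloria, 2,771 kg, €55,447.71):
Base rate for R-821 is €6.45/kg.
R-821 has an FTA preferential rate, but origin Iloria is not Ulius; base rate stands.
Duty = 2,771 × €6.45 = €17,872.95.
Line 3 (U-993, Ulius, 2,345 kg, €364,600.60):
Base rate for U-993 is €7.19/kg.
Origin Ulius qualifies under the Astar–Ulius agreement and U-993 is covered: preferential rate Free applies instead.
Duty = €364,600.60 × 0% = €0.00.
Total = €67,784.77 + €17,872.95 + €0.00 = €85,657.72.

€85,657.72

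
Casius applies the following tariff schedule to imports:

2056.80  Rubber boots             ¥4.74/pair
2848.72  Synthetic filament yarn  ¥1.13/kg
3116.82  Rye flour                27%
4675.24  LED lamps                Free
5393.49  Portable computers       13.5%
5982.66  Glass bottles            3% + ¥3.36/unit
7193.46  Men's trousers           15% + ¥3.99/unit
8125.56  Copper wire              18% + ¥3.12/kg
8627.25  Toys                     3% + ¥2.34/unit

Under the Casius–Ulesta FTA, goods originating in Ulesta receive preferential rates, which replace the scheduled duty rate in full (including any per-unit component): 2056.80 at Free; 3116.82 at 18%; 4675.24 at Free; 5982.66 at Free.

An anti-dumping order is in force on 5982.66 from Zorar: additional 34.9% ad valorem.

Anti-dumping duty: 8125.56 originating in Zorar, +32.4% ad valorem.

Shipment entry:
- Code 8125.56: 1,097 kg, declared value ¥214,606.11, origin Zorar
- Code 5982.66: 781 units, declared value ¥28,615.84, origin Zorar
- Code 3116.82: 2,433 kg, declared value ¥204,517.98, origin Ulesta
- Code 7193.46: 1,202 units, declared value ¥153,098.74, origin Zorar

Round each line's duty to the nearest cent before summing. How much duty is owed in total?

¥189,627.71

Line 1 (8125.56, Zorar, 1,097 kg, ¥214,606.11):
Base rate for 8125.56 is 18% + ¥3.12/kg.
Additional duty on 8125.56 from Zorar: +32.4%. Applied ad valorem rate: 18% + 32.4% = 50.4%.
Duty = ¥214,606.11 × 50.4% + 1,097 × ¥3.12 = ¥111,584.12.
Line 2 (5982.66, Zorar, 781 units, ¥28,615.84):
Base rate for 5982.66 is 3% + ¥3.36/unit.
5982.66 has an FTA preferential rate, but origin Zorar is not Ulesta; base rate stands.
Additional duty on 5982.66 from Zorar: +34.9%. Applied ad valorem rate: 3% + 34.9% = 37.9%.
Duty = ¥28,615.84 × 37.9% + 781 × ¥3.36 = ¥13,469.56.
Line 3 (3116.82, Ulesta, 2,433 kg, ¥204,517.98):
Base rate for 3116.82 is 27%.
Origin Ulesta qualifies under the Casius–Ulesta agreement and 3116.82 is covered: preferential rate 18% applies instead.
Duty = ¥204,517.98 × 18% = ¥36,813.24.
Line 4 (7193.46, Zorar, 1,202 units, ¥153,098.74):
Base rate for 7193.46 is 15% + ¥3.99/unit.
Duty = ¥153,098.74 × 15% + 1,202 × ¥3.99 = ¥27,760.79.
Total = ¥111,584.12 + ¥13,469.56 + ¥36,813.24 + ¥27,760.79 = ¥189,627.71.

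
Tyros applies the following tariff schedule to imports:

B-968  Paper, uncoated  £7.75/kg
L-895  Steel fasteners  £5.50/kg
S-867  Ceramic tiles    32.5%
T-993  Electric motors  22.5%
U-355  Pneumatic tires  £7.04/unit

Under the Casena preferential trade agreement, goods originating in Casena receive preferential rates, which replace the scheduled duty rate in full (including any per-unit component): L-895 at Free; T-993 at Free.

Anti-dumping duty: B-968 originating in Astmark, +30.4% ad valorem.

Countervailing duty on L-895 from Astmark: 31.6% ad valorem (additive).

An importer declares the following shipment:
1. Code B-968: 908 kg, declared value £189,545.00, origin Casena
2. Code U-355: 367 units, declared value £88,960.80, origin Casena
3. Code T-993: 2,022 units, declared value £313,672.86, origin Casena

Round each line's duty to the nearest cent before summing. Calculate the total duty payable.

£9,620.68

Line 1 (B-968, Casena, 908 kg, £189,545.00):
Base rate for B-968 is £7.75/kg.
Origin Casena is the FTA partner but B-968 is not on the preference list; base rate stands.
The additional-duty order on B-968 targets Astmark, not Casena; it does not apply.
Duty = 908 × £7.75 = £7,037.00.
Line 2 (U-355, Casena, 367 units, £88,960.80):
Base rate for U-355 is £7.04/unit.
Origin Casena is the FTA partner but U-355 is not on the preference list; base rate stands.
Duty = 367 × £7.04 = £2,583.68.
Line 3 (T-993, Casena, 2,022 units, £313,672.86):
Base rate for T-993 is 22.5%.
Origin Casena qualifies under the Tyros–Casena agreement and T-993 is covered: preferential rate Free applies instead.
Duty = £313,672.86 × 0% = £0.00.
Total = £7,037.00 + £2,583.68 + £0.00 = £9,620.68.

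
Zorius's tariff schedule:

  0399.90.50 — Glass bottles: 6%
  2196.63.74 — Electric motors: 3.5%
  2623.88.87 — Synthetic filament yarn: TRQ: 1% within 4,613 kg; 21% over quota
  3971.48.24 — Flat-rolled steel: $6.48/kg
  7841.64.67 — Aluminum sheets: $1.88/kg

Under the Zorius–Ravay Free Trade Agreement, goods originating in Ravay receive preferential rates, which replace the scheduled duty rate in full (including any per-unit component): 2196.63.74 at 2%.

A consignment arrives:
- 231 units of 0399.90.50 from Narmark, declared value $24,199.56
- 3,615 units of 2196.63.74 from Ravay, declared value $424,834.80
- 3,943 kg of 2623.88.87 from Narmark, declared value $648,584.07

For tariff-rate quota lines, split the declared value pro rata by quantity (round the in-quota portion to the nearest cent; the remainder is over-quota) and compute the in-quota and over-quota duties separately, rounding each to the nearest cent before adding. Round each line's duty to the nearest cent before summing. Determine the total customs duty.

Line 1 (0399.90.50, Narmark, 231 units, $24,199.56):
Base rate for 0399.90.50 is 6%.
Duty = $24,199.56 × 6% = $1,451.97.
Line 2 (2196.63.74, Ravay, 3,615 units, $424,834.80):
Base rate for 2196.63.74 is 3.5%.
Origin Ravay qualifies under the Zorius–Ravay agreement and 2196.63.74 is covered: preferential rate 2% applies instead.
Duty = $424,834.80 × 2% = $8,496.70.
Line 3 (2623.88.87, Narmark, 3,943 kg, $648,584.07):
Code 2623.88.87 is under a tariff-rate quota (threshold 4,613 kg). Quantity 3,943 kg is within the quota, so the in-quota rate 1% applies to the full value.
Duty = $648,584.07 × 1% = $6,485.84.
Total = $1,451.97 + $8,496.70 + $6,485.84 = $16,434.51.

$16,434.51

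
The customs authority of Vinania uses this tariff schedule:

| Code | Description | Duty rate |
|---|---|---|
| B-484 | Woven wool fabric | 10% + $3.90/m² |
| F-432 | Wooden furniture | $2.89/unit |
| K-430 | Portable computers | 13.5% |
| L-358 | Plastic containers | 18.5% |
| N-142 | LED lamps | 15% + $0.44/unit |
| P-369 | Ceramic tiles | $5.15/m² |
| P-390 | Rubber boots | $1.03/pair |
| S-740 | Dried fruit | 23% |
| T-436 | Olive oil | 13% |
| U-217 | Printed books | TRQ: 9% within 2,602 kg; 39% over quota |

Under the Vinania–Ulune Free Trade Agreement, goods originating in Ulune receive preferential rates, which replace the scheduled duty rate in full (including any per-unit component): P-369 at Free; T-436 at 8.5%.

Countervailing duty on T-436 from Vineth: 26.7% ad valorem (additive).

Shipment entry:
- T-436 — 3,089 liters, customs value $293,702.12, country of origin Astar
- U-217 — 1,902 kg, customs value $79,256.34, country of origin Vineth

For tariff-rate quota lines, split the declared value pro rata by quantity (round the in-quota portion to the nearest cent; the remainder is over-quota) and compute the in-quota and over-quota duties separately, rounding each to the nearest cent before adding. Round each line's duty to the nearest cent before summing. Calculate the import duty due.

Line 1 (T-436, Astar, 3,089 liters, $293,702.12):
Base rate for T-436 is 13%.
T-436 has an FTA preferential rate, but origin Astar is not Ulune; base rate stands.
The additional-duty order on T-436 targets Vineth, not Astar; it does not apply.
Duty = $293,702.12 × 13% = $38,181.28.
Line 2 (U-217, Vineth, 1,902 kg, $79,256.34):
Code U-217 is under a tariff-rate quota (threshold 2,602 kg). Quantity 1,902 kg is within the quota, so the in-quota rate 9% applies to the full value.
Duty = $79,256.34 × 9% = $7,133.07.
Total = $38,181.28 + $7,133.07 = $45,314.35.

$45,314.35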